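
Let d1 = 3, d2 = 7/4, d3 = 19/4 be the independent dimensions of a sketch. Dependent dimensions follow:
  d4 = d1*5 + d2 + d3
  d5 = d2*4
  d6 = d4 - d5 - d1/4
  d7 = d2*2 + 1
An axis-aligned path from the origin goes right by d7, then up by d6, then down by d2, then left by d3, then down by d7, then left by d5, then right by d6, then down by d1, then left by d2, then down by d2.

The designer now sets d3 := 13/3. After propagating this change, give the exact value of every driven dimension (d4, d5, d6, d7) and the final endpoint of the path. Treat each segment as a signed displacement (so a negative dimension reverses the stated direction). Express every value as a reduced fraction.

Apply edit: d3 := 13/3
  d4 = d1*5 + d2 + d3 = 253/12
  d5 = d2*4 = 7
  d6 = d4 - d5 - d1/4 = 40/3
  d7 = d2*2 + 1 = 9/2
Walk from origin (0, 0):
  seg 1: right by d7 = 9/2 → (9/2, 0)
  seg 2: up by d6 = 40/3 → (9/2, 40/3)
  seg 3: down by d2 = 7/4 → (9/2, 139/12)
  seg 4: left by d3 = 13/3 → (1/6, 139/12)
  seg 5: down by d7 = 9/2 → (1/6, 85/12)
  seg 6: left by d5 = 7 → (-41/6, 85/12)
  seg 7: right by d6 = 40/3 → (13/2, 85/12)
  seg 8: down by d1 = 3 → (13/2, 49/12)
  seg 9: left by d2 = 7/4 → (19/4, 49/12)
  seg 10: down by d2 = 7/4 → (19/4, 7/3)

d4 = 253/12
d5 = 7
d6 = 40/3
d7 = 9/2
endpoint = (19/4, 7/3)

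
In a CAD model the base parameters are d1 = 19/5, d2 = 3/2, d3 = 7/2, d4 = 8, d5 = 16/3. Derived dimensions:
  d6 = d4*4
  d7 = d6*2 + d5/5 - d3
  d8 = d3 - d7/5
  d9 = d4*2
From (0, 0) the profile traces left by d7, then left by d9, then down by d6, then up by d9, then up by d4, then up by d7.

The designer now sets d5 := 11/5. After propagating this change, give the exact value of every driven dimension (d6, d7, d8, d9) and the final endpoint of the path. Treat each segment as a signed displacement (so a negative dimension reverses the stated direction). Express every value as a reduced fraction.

Apply edit: d5 := 11/5
  d6 = d4*4 = 32
  d7 = d6*2 + d5/5 - d3 = 3047/50
  d8 = d3 - d7/5 = -1086/125
  d9 = d4*2 = 16
Walk from origin (0, 0):
  seg 1: left by d7 = 3047/50 → (-3047/50, 0)
  seg 2: left by d9 = 16 → (-3847/50, 0)
  seg 3: down by d6 = 32 → (-3847/50, -32)
  seg 4: up by d9 = 16 → (-3847/50, -16)
  seg 5: up by d4 = 8 → (-3847/50, -8)
  seg 6: up by d7 = 3047/50 → (-3847/50, 2647/50)

d6 = 32
d7 = 3047/50
d8 = -1086/125
d9 = 16
endpoint = (-3847/50, 2647/50)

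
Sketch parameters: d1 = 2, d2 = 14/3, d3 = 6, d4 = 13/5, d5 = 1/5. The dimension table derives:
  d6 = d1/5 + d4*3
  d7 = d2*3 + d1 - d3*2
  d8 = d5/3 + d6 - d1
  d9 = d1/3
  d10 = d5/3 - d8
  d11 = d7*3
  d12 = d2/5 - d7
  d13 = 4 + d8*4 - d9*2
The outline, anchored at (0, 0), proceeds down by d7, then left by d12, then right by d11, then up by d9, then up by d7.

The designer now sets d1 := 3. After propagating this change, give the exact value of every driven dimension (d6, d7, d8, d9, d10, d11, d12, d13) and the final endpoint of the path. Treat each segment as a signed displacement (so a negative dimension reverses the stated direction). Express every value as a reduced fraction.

d6 = 42/5
d7 = 5
d8 = 82/15
d9 = 1
d10 = -27/5
d11 = 15
d12 = -61/15
d13 = 358/15
endpoint = (286/15, 1)

Apply edit: d1 := 3
  d6 = d1/5 + d4*3 = 42/5
  d7 = d2*3 + d1 - d3*2 = 5
  d8 = d5/3 + d6 - d1 = 82/15
  d9 = d1/3 = 1
  d10 = d5/3 - d8 = -27/5
  d11 = d7*3 = 15
  d12 = d2/5 - d7 = -61/15
  d13 = 4 + d8*4 - d9*2 = 358/15
Walk from origin (0, 0):
  seg 1: down by d7 = 5 → (0, -5)
  seg 2: left by d12 = -61/15 → (61/15, -5)
  seg 3: right by d11 = 15 → (286/15, -5)
  seg 4: up by d9 = 1 → (286/15, -4)
  seg 5: up by d7 = 5 → (286/15, 1)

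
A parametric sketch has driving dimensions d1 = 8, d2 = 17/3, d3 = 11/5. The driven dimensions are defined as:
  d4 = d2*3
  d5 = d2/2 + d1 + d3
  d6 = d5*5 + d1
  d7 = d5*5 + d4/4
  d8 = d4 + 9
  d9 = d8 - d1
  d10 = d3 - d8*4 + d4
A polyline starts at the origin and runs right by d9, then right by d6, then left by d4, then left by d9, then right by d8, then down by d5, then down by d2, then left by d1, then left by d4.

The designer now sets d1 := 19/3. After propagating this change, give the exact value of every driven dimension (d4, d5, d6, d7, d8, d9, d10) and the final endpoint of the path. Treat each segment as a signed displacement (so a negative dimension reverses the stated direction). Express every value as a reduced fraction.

Apply edit: d1 := 19/3
  d4 = d2*3 = 17
  d5 = d2/2 + d1 + d3 = 341/30
  d6 = d5*5 + d1 = 379/6
  d7 = d5*5 + d4/4 = 733/12
  d8 = d4 + 9 = 26
  d9 = d8 - d1 = 59/3
  d10 = d3 - d8*4 + d4 = -424/5
Walk from origin (0, 0):
  seg 1: right by d9 = 59/3 → (59/3, 0)
  seg 2: right by d6 = 379/6 → (497/6, 0)
  seg 3: left by d4 = 17 → (395/6, 0)
  seg 4: left by d9 = 59/3 → (277/6, 0)
  seg 5: right by d8 = 26 → (433/6, 0)
  seg 6: down by d5 = 341/30 → (433/6, -341/30)
  seg 7: down by d2 = 17/3 → (433/6, -511/30)
  seg 8: left by d1 = 19/3 → (395/6, -511/30)
  seg 9: left by d4 = 17 → (293/6, -511/30)

d4 = 17
d5 = 341/30
d6 = 379/6
d7 = 733/12
d8 = 26
d9 = 59/3
d10 = -424/5
endpoint = (293/6, -511/30)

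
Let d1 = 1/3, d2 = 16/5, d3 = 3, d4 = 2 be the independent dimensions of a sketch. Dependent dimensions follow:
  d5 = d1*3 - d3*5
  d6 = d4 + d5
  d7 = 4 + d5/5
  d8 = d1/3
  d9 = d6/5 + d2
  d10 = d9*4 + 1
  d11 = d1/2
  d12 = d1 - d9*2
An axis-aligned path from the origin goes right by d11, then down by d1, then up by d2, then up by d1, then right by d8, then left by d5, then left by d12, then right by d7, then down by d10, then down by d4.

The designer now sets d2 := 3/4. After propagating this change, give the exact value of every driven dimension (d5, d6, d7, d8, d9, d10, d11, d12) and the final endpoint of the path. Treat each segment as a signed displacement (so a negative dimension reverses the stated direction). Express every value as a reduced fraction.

d5 = -14
d6 = -12
d7 = 6/5
d8 = 1/9
d9 = -33/20
d10 = -28/5
d11 = 1/6
d12 = 109/30
endpoint = (533/45, 87/20)

Apply edit: d2 := 3/4
  d5 = d1*3 - d3*5 = -14
  d6 = d4 + d5 = -12
  d7 = 4 + d5/5 = 6/5
  d8 = d1/3 = 1/9
  d9 = d6/5 + d2 = -33/20
  d10 = d9*4 + 1 = -28/5
  d11 = d1/2 = 1/6
  d12 = d1 - d9*2 = 109/30
Walk from origin (0, 0):
  seg 1: right by d11 = 1/6 → (1/6, 0)
  seg 2: down by d1 = 1/3 → (1/6, -1/3)
  seg 3: up by d2 = 3/4 → (1/6, 5/12)
  seg 4: up by d1 = 1/3 → (1/6, 3/4)
  seg 5: right by d8 = 1/9 → (5/18, 3/4)
  seg 6: left by d5 = -14 → (257/18, 3/4)
  seg 7: left by d12 = 109/30 → (479/45, 3/4)
  seg 8: right by d7 = 6/5 → (533/45, 3/4)
  seg 9: down by d10 = -28/5 → (533/45, 127/20)
  seg 10: down by d4 = 2 → (533/45, 87/20)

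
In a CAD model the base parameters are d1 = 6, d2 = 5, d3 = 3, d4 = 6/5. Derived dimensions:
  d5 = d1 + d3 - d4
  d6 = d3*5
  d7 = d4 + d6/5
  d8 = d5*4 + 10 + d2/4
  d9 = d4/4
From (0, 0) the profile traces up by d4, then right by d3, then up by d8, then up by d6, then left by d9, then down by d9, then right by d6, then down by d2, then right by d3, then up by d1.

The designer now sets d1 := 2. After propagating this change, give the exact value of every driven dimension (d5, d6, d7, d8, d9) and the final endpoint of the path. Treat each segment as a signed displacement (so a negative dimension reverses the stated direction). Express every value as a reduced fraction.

Apply edit: d1 := 2
  d5 = d1 + d3 - d4 = 19/5
  d6 = d3*5 = 15
  d7 = d4 + d6/5 = 21/5
  d8 = d5*4 + 10 + d2/4 = 529/20
  d9 = d4/4 = 3/10
Walk from origin (0, 0):
  seg 1: up by d4 = 6/5 → (0, 6/5)
  seg 2: right by d3 = 3 → (3, 6/5)
  seg 3: up by d8 = 529/20 → (3, 553/20)
  seg 4: up by d6 = 15 → (3, 853/20)
  seg 5: left by d9 = 3/10 → (27/10, 853/20)
  seg 6: down by d9 = 3/10 → (27/10, 847/20)
  seg 7: right by d6 = 15 → (177/10, 847/20)
  seg 8: down by d2 = 5 → (177/10, 747/20)
  seg 9: right by d3 = 3 → (207/10, 747/20)
  seg 10: up by d1 = 2 → (207/10, 787/20)

d5 = 19/5
d6 = 15
d7 = 21/5
d8 = 529/20
d9 = 3/10
endpoint = (207/10, 787/20)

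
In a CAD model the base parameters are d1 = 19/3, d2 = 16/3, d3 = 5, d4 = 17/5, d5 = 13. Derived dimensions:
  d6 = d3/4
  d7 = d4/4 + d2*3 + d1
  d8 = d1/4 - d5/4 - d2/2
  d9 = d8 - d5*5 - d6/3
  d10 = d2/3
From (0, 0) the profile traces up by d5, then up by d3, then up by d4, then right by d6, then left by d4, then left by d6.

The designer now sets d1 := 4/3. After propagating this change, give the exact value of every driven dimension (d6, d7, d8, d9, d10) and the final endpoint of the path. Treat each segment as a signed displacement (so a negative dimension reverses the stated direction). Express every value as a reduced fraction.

Apply edit: d1 := 4/3
  d6 = d3/4 = 5/4
  d7 = d4/4 + d2*3 + d1 = 1091/60
  d8 = d1/4 - d5/4 - d2/2 = -67/12
  d9 = d8 - d5*5 - d6/3 = -71
  d10 = d2/3 = 16/9
Walk from origin (0, 0):
  seg 1: up by d5 = 13 → (0, 13)
  seg 2: up by d3 = 5 → (0, 18)
  seg 3: up by d4 = 17/5 → (0, 107/5)
  seg 4: right by d6 = 5/4 → (5/4, 107/5)
  seg 5: left by d4 = 17/5 → (-43/20, 107/5)
  seg 6: left by d6 = 5/4 → (-17/5, 107/5)

d6 = 5/4
d7 = 1091/60
d8 = -67/12
d9 = -71
d10 = 16/9
endpoint = (-17/5, 107/5)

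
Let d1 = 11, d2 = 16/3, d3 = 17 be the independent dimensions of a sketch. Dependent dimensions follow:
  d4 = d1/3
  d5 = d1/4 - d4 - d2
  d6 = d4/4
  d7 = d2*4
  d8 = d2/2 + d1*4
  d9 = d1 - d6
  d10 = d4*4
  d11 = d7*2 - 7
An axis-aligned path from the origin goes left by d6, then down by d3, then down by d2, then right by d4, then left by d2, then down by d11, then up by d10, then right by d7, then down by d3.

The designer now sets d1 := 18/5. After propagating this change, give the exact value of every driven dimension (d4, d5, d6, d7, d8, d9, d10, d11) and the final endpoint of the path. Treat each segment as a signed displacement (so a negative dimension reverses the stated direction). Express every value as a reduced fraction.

d4 = 6/5
d5 = -169/30
d6 = 3/10
d7 = 64/3
d8 = 256/15
d9 = 33/10
d10 = 24/5
d11 = 107/3
endpoint = (169/10, -351/5)

Apply edit: d1 := 18/5
  d4 = d1/3 = 6/5
  d5 = d1/4 - d4 - d2 = -169/30
  d6 = d4/4 = 3/10
  d7 = d2*4 = 64/3
  d8 = d2/2 + d1*4 = 256/15
  d9 = d1 - d6 = 33/10
  d10 = d4*4 = 24/5
  d11 = d7*2 - 7 = 107/3
Walk from origin (0, 0):
  seg 1: left by d6 = 3/10 → (-3/10, 0)
  seg 2: down by d3 = 17 → (-3/10, -17)
  seg 3: down by d2 = 16/3 → (-3/10, -67/3)
  seg 4: right by d4 = 6/5 → (9/10, -67/3)
  seg 5: left by d2 = 16/3 → (-133/30, -67/3)
  seg 6: down by d11 = 107/3 → (-133/30, -58)
  seg 7: up by d10 = 24/5 → (-133/30, -266/5)
  seg 8: right by d7 = 64/3 → (169/10, -266/5)
  seg 9: down by d3 = 17 → (169/10, -351/5)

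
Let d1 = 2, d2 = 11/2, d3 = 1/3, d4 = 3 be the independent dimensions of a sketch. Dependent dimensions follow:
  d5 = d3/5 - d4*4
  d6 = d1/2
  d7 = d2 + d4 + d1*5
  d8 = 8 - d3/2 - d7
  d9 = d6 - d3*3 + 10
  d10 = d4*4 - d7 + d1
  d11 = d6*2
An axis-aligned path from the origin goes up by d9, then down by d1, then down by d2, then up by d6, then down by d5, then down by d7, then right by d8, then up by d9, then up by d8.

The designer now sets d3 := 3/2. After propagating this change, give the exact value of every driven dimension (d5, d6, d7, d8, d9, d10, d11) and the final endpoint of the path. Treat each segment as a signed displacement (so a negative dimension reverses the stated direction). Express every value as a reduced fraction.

d5 = -117/10
d6 = 1
d7 = 37/2
d8 = -45/4
d9 = 13/2
d10 = -9/2
d11 = 2
endpoint = (-45/4, -231/20)

Apply edit: d3 := 3/2
  d5 = d3/5 - d4*4 = -117/10
  d6 = d1/2 = 1
  d7 = d2 + d4 + d1*5 = 37/2
  d8 = 8 - d3/2 - d7 = -45/4
  d9 = d6 - d3*3 + 10 = 13/2
  d10 = d4*4 - d7 + d1 = -9/2
  d11 = d6*2 = 2
Walk from origin (0, 0):
  seg 1: up by d9 = 13/2 → (0, 13/2)
  seg 2: down by d1 = 2 → (0, 9/2)
  seg 3: down by d2 = 11/2 → (0, -1)
  seg 4: up by d6 = 1 → (0, 0)
  seg 5: down by d5 = -117/10 → (0, 117/10)
  seg 6: down by d7 = 37/2 → (0, -34/5)
  seg 7: right by d8 = -45/4 → (-45/4, -34/5)
  seg 8: up by d9 = 13/2 → (-45/4, -3/10)
  seg 9: up by d8 = -45/4 → (-45/4, -231/20)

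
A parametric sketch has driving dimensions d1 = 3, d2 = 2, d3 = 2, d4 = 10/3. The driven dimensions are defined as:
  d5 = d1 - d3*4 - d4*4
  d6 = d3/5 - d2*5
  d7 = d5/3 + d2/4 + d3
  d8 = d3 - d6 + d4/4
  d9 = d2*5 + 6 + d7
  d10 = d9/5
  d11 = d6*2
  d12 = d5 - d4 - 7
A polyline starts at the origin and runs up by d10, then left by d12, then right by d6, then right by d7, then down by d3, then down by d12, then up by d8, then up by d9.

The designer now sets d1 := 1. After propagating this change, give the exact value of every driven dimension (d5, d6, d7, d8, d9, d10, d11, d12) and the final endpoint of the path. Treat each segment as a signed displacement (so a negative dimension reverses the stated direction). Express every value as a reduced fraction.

d5 = -61/3
d6 = -48/5
d7 = -77/18
d8 = 373/30
d9 = 211/18
d10 = 211/90
d11 = -96/5
d12 = -92/3
endpoint = (1511/90, 331/6)

Apply edit: d1 := 1
  d5 = d1 - d3*4 - d4*4 = -61/3
  d6 = d3/5 - d2*5 = -48/5
  d7 = d5/3 + d2/4 + d3 = -77/18
  d8 = d3 - d6 + d4/4 = 373/30
  d9 = d2*5 + 6 + d7 = 211/18
  d10 = d9/5 = 211/90
  d11 = d6*2 = -96/5
  d12 = d5 - d4 - 7 = -92/3
Walk from origin (0, 0):
  seg 1: up by d10 = 211/90 → (0, 211/90)
  seg 2: left by d12 = -92/3 → (92/3, 211/90)
  seg 3: right by d6 = -48/5 → (316/15, 211/90)
  seg 4: right by d7 = -77/18 → (1511/90, 211/90)
  seg 5: down by d3 = 2 → (1511/90, 31/90)
  seg 6: down by d12 = -92/3 → (1511/90, 2791/90)
  seg 7: up by d8 = 373/30 → (1511/90, 391/9)
  seg 8: up by d9 = 211/18 → (1511/90, 331/6)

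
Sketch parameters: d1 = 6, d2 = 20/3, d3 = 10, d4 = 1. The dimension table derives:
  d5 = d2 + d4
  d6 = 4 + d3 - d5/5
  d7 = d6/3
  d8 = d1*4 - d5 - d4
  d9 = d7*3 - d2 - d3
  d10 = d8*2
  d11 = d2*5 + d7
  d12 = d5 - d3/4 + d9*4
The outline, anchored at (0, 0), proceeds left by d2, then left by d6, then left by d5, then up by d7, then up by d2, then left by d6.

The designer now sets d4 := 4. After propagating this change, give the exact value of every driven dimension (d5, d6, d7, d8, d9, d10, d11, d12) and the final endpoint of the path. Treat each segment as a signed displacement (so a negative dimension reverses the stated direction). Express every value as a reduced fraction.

Apply edit: d4 := 4
  d5 = d2 + d4 = 32/3
  d6 = 4 + d3 - d5/5 = 178/15
  d7 = d6/3 = 178/45
  d8 = d1*4 - d5 - d4 = 28/3
  d9 = d7*3 - d2 - d3 = -24/5
  d10 = d8*2 = 56/3
  d11 = d2*5 + d7 = 1678/45
  d12 = d5 - d3/4 + d9*4 = -331/30
Walk from origin (0, 0):
  seg 1: left by d2 = 20/3 → (-20/3, 0)
  seg 2: left by d6 = 178/15 → (-278/15, 0)
  seg 3: left by d5 = 32/3 → (-146/5, 0)
  seg 4: up by d7 = 178/45 → (-146/5, 178/45)
  seg 5: up by d2 = 20/3 → (-146/5, 478/45)
  seg 6: left by d6 = 178/15 → (-616/15, 478/45)

d5 = 32/3
d6 = 178/15
d7 = 178/45
d8 = 28/3
d9 = -24/5
d10 = 56/3
d11 = 1678/45
d12 = -331/30
endpoint = (-616/15, 478/45)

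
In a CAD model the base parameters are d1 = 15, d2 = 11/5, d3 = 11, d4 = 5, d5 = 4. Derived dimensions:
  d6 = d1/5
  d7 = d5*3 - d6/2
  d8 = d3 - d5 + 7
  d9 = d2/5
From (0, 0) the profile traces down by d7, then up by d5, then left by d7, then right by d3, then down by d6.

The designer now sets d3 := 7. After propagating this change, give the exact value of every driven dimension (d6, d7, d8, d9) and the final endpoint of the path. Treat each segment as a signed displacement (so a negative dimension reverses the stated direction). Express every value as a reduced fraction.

d6 = 3
d7 = 21/2
d8 = 10
d9 = 11/25
endpoint = (-7/2, -19/2)

Apply edit: d3 := 7
  d6 = d1/5 = 3
  d7 = d5*3 - d6/2 = 21/2
  d8 = d3 - d5 + 7 = 10
  d9 = d2/5 = 11/25
Walk from origin (0, 0):
  seg 1: down by d7 = 21/2 → (0, -21/2)
  seg 2: up by d5 = 4 → (0, -13/2)
  seg 3: left by d7 = 21/2 → (-21/2, -13/2)
  seg 4: right by d3 = 7 → (-7/2, -13/2)
  seg 5: down by d6 = 3 → (-7/2, -19/2)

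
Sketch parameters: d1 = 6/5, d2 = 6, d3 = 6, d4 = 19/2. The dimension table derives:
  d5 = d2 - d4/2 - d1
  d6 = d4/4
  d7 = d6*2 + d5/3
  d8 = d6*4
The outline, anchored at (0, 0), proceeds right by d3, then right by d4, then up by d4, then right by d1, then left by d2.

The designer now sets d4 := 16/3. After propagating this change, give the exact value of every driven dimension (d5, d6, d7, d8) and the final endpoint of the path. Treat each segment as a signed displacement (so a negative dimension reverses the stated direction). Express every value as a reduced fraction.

d5 = 32/15
d6 = 4/3
d7 = 152/45
d8 = 16/3
endpoint = (98/15, 16/3)

Apply edit: d4 := 16/3
  d5 = d2 - d4/2 - d1 = 32/15
  d6 = d4/4 = 4/3
  d7 = d6*2 + d5/3 = 152/45
  d8 = d6*4 = 16/3
Walk from origin (0, 0):
  seg 1: right by d3 = 6 → (6, 0)
  seg 2: right by d4 = 16/3 → (34/3, 0)
  seg 3: up by d4 = 16/3 → (34/3, 16/3)
  seg 4: right by d1 = 6/5 → (188/15, 16/3)
  seg 5: left by d2 = 6 → (98/15, 16/3)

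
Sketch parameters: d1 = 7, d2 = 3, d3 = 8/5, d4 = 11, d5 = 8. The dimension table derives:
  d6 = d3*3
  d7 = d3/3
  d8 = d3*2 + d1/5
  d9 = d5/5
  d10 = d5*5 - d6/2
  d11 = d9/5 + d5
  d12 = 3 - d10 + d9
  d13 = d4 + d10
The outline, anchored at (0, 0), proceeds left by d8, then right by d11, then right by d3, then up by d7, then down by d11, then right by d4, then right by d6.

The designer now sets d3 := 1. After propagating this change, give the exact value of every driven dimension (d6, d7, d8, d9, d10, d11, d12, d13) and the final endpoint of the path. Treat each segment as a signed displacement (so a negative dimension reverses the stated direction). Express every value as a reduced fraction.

Apply edit: d3 := 1
  d6 = d3*3 = 3
  d7 = d3/3 = 1/3
  d8 = d3*2 + d1/5 = 17/5
  d9 = d5/5 = 8/5
  d10 = d5*5 - d6/2 = 77/2
  d11 = d9/5 + d5 = 208/25
  d12 = 3 - d10 + d9 = -339/10
  d13 = d4 + d10 = 99/2
Walk from origin (0, 0):
  seg 1: left by d8 = 17/5 → (-17/5, 0)
  seg 2: right by d11 = 208/25 → (123/25, 0)
  seg 3: right by d3 = 1 → (148/25, 0)
  seg 4: up by d7 = 1/3 → (148/25, 1/3)
  seg 5: down by d11 = 208/25 → (148/25, -599/75)
  seg 6: right by d4 = 11 → (423/25, -599/75)
  seg 7: right by d6 = 3 → (498/25, -599/75)

d6 = 3
d7 = 1/3
d8 = 17/5
d9 = 8/5
d10 = 77/2
d11 = 208/25
d12 = -339/10
d13 = 99/2
endpoint = (498/25, -599/75)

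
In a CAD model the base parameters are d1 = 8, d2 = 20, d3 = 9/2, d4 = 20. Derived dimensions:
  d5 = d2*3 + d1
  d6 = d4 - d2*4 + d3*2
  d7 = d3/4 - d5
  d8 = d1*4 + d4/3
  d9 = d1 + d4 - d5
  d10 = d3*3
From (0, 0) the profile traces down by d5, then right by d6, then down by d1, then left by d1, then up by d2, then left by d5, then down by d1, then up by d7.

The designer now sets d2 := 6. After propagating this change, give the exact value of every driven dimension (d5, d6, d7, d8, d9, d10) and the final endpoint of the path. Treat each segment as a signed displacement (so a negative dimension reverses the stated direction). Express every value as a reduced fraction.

Apply edit: d2 := 6
  d5 = d2*3 + d1 = 26
  d6 = d4 - d2*4 + d3*2 = 5
  d7 = d3/4 - d5 = -199/8
  d8 = d1*4 + d4/3 = 116/3
  d9 = d1 + d4 - d5 = 2
  d10 = d3*3 = 27/2
Walk from origin (0, 0):
  seg 1: down by d5 = 26 → (0, -26)
  seg 2: right by d6 = 5 → (5, -26)
  seg 3: down by d1 = 8 → (5, -34)
  seg 4: left by d1 = 8 → (-3, -34)
  seg 5: up by d2 = 6 → (-3, -28)
  seg 6: left by d5 = 26 → (-29, -28)
  seg 7: down by d1 = 8 → (-29, -36)
  seg 8: up by d7 = -199/8 → (-29, -487/8)

d5 = 26
d6 = 5
d7 = -199/8
d8 = 116/3
d9 = 2
d10 = 27/2
endpoint = (-29, -487/8)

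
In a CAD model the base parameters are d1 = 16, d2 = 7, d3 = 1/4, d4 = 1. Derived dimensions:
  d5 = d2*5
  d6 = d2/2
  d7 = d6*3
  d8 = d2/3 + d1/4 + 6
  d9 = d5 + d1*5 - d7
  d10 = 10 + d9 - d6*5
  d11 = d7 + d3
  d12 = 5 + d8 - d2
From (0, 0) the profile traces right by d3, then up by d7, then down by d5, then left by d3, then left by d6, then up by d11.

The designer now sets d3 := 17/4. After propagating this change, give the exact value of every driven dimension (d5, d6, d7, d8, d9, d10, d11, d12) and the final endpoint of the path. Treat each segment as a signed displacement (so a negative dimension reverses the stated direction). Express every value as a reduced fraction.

Apply edit: d3 := 17/4
  d5 = d2*5 = 35
  d6 = d2/2 = 7/2
  d7 = d6*3 = 21/2
  d8 = d2/3 + d1/4 + 6 = 37/3
  d9 = d5 + d1*5 - d7 = 209/2
  d10 = 10 + d9 - d6*5 = 97
  d11 = d7 + d3 = 59/4
  d12 = 5 + d8 - d2 = 31/3
Walk from origin (0, 0):
  seg 1: right by d3 = 17/4 → (17/4, 0)
  seg 2: up by d7 = 21/2 → (17/4, 21/2)
  seg 3: down by d5 = 35 → (17/4, -49/2)
  seg 4: left by d3 = 17/4 → (0, -49/2)
  seg 5: left by d6 = 7/2 → (-7/2, -49/2)
  seg 6: up by d11 = 59/4 → (-7/2, -39/4)

d5 = 35
d6 = 7/2
d7 = 21/2
d8 = 37/3
d9 = 209/2
d10 = 97
d11 = 59/4
d12 = 31/3
endpoint = (-7/2, -39/4)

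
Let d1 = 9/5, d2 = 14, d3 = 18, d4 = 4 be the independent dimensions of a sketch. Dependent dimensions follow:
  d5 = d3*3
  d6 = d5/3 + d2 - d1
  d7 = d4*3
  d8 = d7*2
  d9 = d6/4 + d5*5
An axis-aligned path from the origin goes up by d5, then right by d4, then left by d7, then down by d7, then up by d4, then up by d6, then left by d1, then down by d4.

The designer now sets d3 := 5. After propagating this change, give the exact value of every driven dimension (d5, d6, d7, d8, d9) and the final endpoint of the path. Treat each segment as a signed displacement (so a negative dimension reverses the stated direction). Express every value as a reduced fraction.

d5 = 15
d6 = 86/5
d7 = 12
d8 = 24
d9 = 793/10
endpoint = (-49/5, 101/5)

Apply edit: d3 := 5
  d5 = d3*3 = 15
  d6 = d5/3 + d2 - d1 = 86/5
  d7 = d4*3 = 12
  d8 = d7*2 = 24
  d9 = d6/4 + d5*5 = 793/10
Walk from origin (0, 0):
  seg 1: up by d5 = 15 → (0, 15)
  seg 2: right by d4 = 4 → (4, 15)
  seg 3: left by d7 = 12 → (-8, 15)
  seg 4: down by d7 = 12 → (-8, 3)
  seg 5: up by d4 = 4 → (-8, 7)
  seg 6: up by d6 = 86/5 → (-8, 121/5)
  seg 7: left by d1 = 9/5 → (-49/5, 121/5)
  seg 8: down by d4 = 4 → (-49/5, 101/5)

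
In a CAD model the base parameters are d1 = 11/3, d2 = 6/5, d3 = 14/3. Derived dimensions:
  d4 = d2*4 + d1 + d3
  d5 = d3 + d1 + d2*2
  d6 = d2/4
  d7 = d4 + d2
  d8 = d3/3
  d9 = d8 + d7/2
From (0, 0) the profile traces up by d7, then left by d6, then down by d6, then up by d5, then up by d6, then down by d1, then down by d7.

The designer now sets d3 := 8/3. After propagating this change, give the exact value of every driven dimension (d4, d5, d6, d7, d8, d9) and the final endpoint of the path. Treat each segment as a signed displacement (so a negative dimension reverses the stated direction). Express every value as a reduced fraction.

Apply edit: d3 := 8/3
  d4 = d2*4 + d1 + d3 = 167/15
  d5 = d3 + d1 + d2*2 = 131/15
  d6 = d2/4 = 3/10
  d7 = d4 + d2 = 37/3
  d8 = d3/3 = 8/9
  d9 = d8 + d7/2 = 127/18
Walk from origin (0, 0):
  seg 1: up by d7 = 37/3 → (0, 37/3)
  seg 2: left by d6 = 3/10 → (-3/10, 37/3)
  seg 3: down by d6 = 3/10 → (-3/10, 361/30)
  seg 4: up by d5 = 131/15 → (-3/10, 623/30)
  seg 5: up by d6 = 3/10 → (-3/10, 316/15)
  seg 6: down by d1 = 11/3 → (-3/10, 87/5)
  seg 7: down by d7 = 37/3 → (-3/10, 76/15)

d4 = 167/15
d5 = 131/15
d6 = 3/10
d7 = 37/3
d8 = 8/9
d9 = 127/18
endpoint = (-3/10, 76/15)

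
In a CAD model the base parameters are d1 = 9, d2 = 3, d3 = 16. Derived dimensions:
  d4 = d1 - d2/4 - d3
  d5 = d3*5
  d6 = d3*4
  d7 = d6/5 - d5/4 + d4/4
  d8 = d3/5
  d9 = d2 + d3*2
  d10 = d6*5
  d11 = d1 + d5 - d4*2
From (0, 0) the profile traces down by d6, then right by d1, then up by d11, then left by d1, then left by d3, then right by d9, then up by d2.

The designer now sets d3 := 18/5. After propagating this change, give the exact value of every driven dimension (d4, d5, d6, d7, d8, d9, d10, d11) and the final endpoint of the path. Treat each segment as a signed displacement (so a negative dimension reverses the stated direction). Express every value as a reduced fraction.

d4 = 93/20
d5 = 18
d6 = 72/5
d7 = -183/400
d8 = 18/25
d9 = 51/5
d10 = 72
d11 = 177/10
endpoint = (33/5, 63/10)

Apply edit: d3 := 18/5
  d4 = d1 - d2/4 - d3 = 93/20
  d5 = d3*5 = 18
  d6 = d3*4 = 72/5
  d7 = d6/5 - d5/4 + d4/4 = -183/400
  d8 = d3/5 = 18/25
  d9 = d2 + d3*2 = 51/5
  d10 = d6*5 = 72
  d11 = d1 + d5 - d4*2 = 177/10
Walk from origin (0, 0):
  seg 1: down by d6 = 72/5 → (0, -72/5)
  seg 2: right by d1 = 9 → (9, -72/5)
  seg 3: up by d11 = 177/10 → (9, 33/10)
  seg 4: left by d1 = 9 → (0, 33/10)
  seg 5: left by d3 = 18/5 → (-18/5, 33/10)
  seg 6: right by d9 = 51/5 → (33/5, 33/10)
  seg 7: up by d2 = 3 → (33/5, 63/10)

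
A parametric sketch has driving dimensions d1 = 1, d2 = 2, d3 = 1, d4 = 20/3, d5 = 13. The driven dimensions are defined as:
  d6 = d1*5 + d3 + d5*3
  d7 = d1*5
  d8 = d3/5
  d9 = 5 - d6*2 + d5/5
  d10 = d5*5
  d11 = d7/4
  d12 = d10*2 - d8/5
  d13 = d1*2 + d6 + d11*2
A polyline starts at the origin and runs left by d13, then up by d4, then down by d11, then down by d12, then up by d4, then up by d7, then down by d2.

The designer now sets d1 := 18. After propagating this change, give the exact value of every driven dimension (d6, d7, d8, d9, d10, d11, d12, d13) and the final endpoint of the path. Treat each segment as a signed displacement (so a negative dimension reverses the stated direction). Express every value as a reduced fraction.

d6 = 130
d7 = 90
d8 = 1/5
d9 = -1262/5
d10 = 65
d11 = 45/2
d12 = 3249/25
d13 = 211
endpoint = (-211, -7669/150)

Apply edit: d1 := 18
  d6 = d1*5 + d3 + d5*3 = 130
  d7 = d1*5 = 90
  d8 = d3/5 = 1/5
  d9 = 5 - d6*2 + d5/5 = -1262/5
  d10 = d5*5 = 65
  d11 = d7/4 = 45/2
  d12 = d10*2 - d8/5 = 3249/25
  d13 = d1*2 + d6 + d11*2 = 211
Walk from origin (0, 0):
  seg 1: left by d13 = 211 → (-211, 0)
  seg 2: up by d4 = 20/3 → (-211, 20/3)
  seg 3: down by d11 = 45/2 → (-211, -95/6)
  seg 4: down by d12 = 3249/25 → (-211, -21869/150)
  seg 5: up by d4 = 20/3 → (-211, -20869/150)
  seg 6: up by d7 = 90 → (-211, -7369/150)
  seg 7: down by d2 = 2 → (-211, -7669/150)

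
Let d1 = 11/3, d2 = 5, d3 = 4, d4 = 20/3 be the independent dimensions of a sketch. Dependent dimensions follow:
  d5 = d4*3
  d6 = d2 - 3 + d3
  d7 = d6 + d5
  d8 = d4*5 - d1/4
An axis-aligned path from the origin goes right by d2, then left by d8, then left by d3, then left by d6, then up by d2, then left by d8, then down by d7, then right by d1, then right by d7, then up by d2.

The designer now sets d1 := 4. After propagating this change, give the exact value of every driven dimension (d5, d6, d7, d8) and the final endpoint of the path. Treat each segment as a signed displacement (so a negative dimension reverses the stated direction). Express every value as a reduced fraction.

Apply edit: d1 := 4
  d5 = d4*3 = 20
  d6 = d2 - 3 + d3 = 6
  d7 = d6 + d5 = 26
  d8 = d4*5 - d1/4 = 97/3
Walk from origin (0, 0):
  seg 1: right by d2 = 5 → (5, 0)
  seg 2: left by d8 = 97/3 → (-82/3, 0)
  seg 3: left by d3 = 4 → (-94/3, 0)
  seg 4: left by d6 = 6 → (-112/3, 0)
  seg 5: up by d2 = 5 → (-112/3, 5)
  seg 6: left by d8 = 97/3 → (-209/3, 5)
  seg 7: down by d7 = 26 → (-209/3, -21)
  seg 8: right by d1 = 4 → (-197/3, -21)
  seg 9: right by d7 = 26 → (-119/3, -21)
  seg 10: up by d2 = 5 → (-119/3, -16)

d5 = 20
d6 = 6
d7 = 26
d8 = 97/3
endpoint = (-119/3, -16)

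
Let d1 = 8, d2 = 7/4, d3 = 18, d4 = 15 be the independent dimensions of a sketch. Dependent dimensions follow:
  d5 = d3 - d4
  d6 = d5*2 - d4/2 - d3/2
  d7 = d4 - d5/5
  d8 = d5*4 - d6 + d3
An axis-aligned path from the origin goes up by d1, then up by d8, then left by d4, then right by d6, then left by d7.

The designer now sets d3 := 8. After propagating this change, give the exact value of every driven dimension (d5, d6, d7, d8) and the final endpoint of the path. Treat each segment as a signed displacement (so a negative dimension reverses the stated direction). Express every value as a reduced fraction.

Apply edit: d3 := 8
  d5 = d3 - d4 = -7
  d6 = d5*2 - d4/2 - d3/2 = -51/2
  d7 = d4 - d5/5 = 82/5
  d8 = d5*4 - d6 + d3 = 11/2
Walk from origin (0, 0):
  seg 1: up by d1 = 8 → (0, 8)
  seg 2: up by d8 = 11/2 → (0, 27/2)
  seg 3: left by d4 = 15 → (-15, 27/2)
  seg 4: right by d6 = -51/2 → (-81/2, 27/2)
  seg 5: left by d7 = 82/5 → (-569/10, 27/2)

d5 = -7
d6 = -51/2
d7 = 82/5
d8 = 11/2
endpoint = (-569/10, 27/2)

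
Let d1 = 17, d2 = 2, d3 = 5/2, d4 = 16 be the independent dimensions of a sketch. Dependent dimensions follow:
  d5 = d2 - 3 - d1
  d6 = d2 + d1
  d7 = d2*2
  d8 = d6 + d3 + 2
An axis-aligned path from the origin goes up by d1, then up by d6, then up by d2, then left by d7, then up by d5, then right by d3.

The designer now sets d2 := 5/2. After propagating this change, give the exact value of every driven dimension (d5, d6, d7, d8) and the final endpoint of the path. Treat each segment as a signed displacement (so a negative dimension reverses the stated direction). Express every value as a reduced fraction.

Apply edit: d2 := 5/2
  d5 = d2 - 3 - d1 = -35/2
  d6 = d2 + d1 = 39/2
  d7 = d2*2 = 5
  d8 = d6 + d3 + 2 = 24
Walk from origin (0, 0):
  seg 1: up by d1 = 17 → (0, 17)
  seg 2: up by d6 = 39/2 → (0, 73/2)
  seg 3: up by d2 = 5/2 → (0, 39)
  seg 4: left by d7 = 5 → (-5, 39)
  seg 5: up by d5 = -35/2 → (-5, 43/2)
  seg 6: right by d3 = 5/2 → (-5/2, 43/2)

d5 = -35/2
d6 = 39/2
d7 = 5
d8 = 24
endpoint = (-5/2, 43/2)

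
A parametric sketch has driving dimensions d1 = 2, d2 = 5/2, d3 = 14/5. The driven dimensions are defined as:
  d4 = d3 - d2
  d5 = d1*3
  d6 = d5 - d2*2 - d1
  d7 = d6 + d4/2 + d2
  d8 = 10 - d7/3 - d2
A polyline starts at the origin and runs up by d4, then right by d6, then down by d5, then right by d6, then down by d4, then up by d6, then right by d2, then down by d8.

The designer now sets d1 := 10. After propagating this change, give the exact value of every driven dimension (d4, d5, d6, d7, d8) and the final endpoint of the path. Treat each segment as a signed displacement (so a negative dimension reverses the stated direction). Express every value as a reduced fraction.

Apply edit: d1 := 10
  d4 = d3 - d2 = 3/10
  d5 = d1*3 = 30
  d6 = d5 - d2*2 - d1 = 15
  d7 = d6 + d4/2 + d2 = 353/20
  d8 = 10 - d7/3 - d2 = 97/60
Walk from origin (0, 0):
  seg 1: up by d4 = 3/10 → (0, 3/10)
  seg 2: right by d6 = 15 → (15, 3/10)
  seg 3: down by d5 = 30 → (15, -297/10)
  seg 4: right by d6 = 15 → (30, -297/10)
  seg 5: down by d4 = 3/10 → (30, -30)
  seg 6: up by d6 = 15 → (30, -15)
  seg 7: right by d2 = 5/2 → (65/2, -15)
  seg 8: down by d8 = 97/60 → (65/2, -997/60)

d4 = 3/10
d5 = 30
d6 = 15
d7 = 353/20
d8 = 97/60
endpoint = (65/2, -997/60)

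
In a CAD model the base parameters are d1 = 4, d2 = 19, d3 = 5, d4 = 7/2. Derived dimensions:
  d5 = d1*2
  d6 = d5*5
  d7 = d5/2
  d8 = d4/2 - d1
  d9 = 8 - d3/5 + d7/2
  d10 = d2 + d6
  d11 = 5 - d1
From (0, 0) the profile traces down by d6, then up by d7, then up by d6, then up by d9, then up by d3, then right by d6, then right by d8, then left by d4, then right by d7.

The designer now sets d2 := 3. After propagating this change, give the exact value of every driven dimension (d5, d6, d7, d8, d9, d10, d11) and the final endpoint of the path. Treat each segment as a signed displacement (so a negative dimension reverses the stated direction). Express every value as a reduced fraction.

d5 = 8
d6 = 40
d7 = 4
d8 = -9/4
d9 = 9
d10 = 43
d11 = 1
endpoint = (153/4, 18)

Apply edit: d2 := 3
  d5 = d1*2 = 8
  d6 = d5*5 = 40
  d7 = d5/2 = 4
  d8 = d4/2 - d1 = -9/4
  d9 = 8 - d3/5 + d7/2 = 9
  d10 = d2 + d6 = 43
  d11 = 5 - d1 = 1
Walk from origin (0, 0):
  seg 1: down by d6 = 40 → (0, -40)
  seg 2: up by d7 = 4 → (0, -36)
  seg 3: up by d6 = 40 → (0, 4)
  seg 4: up by d9 = 9 → (0, 13)
  seg 5: up by d3 = 5 → (0, 18)
  seg 6: right by d6 = 40 → (40, 18)
  seg 7: right by d8 = -9/4 → (151/4, 18)
  seg 8: left by d4 = 7/2 → (137/4, 18)
  seg 9: right by d7 = 4 → (153/4, 18)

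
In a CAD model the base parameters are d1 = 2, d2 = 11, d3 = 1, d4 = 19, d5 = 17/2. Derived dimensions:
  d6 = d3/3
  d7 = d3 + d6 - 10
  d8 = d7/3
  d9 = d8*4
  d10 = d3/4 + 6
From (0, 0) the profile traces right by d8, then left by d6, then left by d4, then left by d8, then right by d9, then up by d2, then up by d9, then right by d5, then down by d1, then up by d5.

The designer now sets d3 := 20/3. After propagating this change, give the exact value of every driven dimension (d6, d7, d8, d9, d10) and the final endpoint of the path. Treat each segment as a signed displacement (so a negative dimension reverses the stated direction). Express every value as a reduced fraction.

d6 = 20/9
d7 = -10/9
d8 = -10/27
d9 = -40/27
d10 = 23/3
endpoint = (-767/54, 865/54)

Apply edit: d3 := 20/3
  d6 = d3/3 = 20/9
  d7 = d3 + d6 - 10 = -10/9
  d8 = d7/3 = -10/27
  d9 = d8*4 = -40/27
  d10 = d3/4 + 6 = 23/3
Walk from origin (0, 0):
  seg 1: right by d8 = -10/27 → (-10/27, 0)
  seg 2: left by d6 = 20/9 → (-70/27, 0)
  seg 3: left by d4 = 19 → (-583/27, 0)
  seg 4: left by d8 = -10/27 → (-191/9, 0)
  seg 5: right by d9 = -40/27 → (-613/27, 0)
  seg 6: up by d2 = 11 → (-613/27, 11)
  seg 7: up by d9 = -40/27 → (-613/27, 257/27)
  seg 8: right by d5 = 17/2 → (-767/54, 257/27)
  seg 9: down by d1 = 2 → (-767/54, 203/27)
  seg 10: up by d5 = 17/2 → (-767/54, 865/54)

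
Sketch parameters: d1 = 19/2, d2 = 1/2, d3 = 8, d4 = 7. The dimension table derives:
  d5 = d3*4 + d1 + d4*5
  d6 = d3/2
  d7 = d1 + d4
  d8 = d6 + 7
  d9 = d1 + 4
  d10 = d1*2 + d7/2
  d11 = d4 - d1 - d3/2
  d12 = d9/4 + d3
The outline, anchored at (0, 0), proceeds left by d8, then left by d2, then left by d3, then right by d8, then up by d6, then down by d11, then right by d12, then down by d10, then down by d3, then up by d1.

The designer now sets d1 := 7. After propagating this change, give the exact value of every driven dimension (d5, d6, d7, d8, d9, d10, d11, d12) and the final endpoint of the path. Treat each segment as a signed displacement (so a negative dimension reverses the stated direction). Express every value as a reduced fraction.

d5 = 74
d6 = 4
d7 = 14
d8 = 11
d9 = 11
d10 = 21
d11 = -4
d12 = 43/4
endpoint = (9/4, -14)

Apply edit: d1 := 7
  d5 = d3*4 + d1 + d4*5 = 74
  d6 = d3/2 = 4
  d7 = d1 + d4 = 14
  d8 = d6 + 7 = 11
  d9 = d1 + 4 = 11
  d10 = d1*2 + d7/2 = 21
  d11 = d4 - d1 - d3/2 = -4
  d12 = d9/4 + d3 = 43/4
Walk from origin (0, 0):
  seg 1: left by d8 = 11 → (-11, 0)
  seg 2: left by d2 = 1/2 → (-23/2, 0)
  seg 3: left by d3 = 8 → (-39/2, 0)
  seg 4: right by d8 = 11 → (-17/2, 0)
  seg 5: up by d6 = 4 → (-17/2, 4)
  seg 6: down by d11 = -4 → (-17/2, 8)
  seg 7: right by d12 = 43/4 → (9/4, 8)
  seg 8: down by d10 = 21 → (9/4, -13)
  seg 9: down by d3 = 8 → (9/4, -21)
  seg 10: up by d1 = 7 → (9/4, -14)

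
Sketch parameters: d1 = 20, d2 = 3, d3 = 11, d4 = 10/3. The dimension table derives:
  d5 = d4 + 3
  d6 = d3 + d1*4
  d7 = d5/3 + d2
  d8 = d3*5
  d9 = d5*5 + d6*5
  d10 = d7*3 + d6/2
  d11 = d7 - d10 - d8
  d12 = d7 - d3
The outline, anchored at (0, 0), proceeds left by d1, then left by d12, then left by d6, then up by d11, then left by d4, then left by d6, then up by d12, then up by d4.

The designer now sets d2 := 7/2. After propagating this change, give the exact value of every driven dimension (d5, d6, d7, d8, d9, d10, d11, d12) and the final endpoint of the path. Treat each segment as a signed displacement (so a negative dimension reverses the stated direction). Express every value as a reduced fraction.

d5 = 19/3
d6 = 91
d7 = 101/18
d8 = 55
d9 = 1460/3
d10 = 187/3
d11 = -2011/18
d12 = -97/18
endpoint = (-3599/18, -1024/9)

Apply edit: d2 := 7/2
  d5 = d4 + 3 = 19/3
  d6 = d3 + d1*4 = 91
  d7 = d5/3 + d2 = 101/18
  d8 = d3*5 = 55
  d9 = d5*5 + d6*5 = 1460/3
  d10 = d7*3 + d6/2 = 187/3
  d11 = d7 - d10 - d8 = -2011/18
  d12 = d7 - d3 = -97/18
Walk from origin (0, 0):
  seg 1: left by d1 = 20 → (-20, 0)
  seg 2: left by d12 = -97/18 → (-263/18, 0)
  seg 3: left by d6 = 91 → (-1901/18, 0)
  seg 4: up by d11 = -2011/18 → (-1901/18, -2011/18)
  seg 5: left by d4 = 10/3 → (-1961/18, -2011/18)
  seg 6: left by d6 = 91 → (-3599/18, -2011/18)
  seg 7: up by d12 = -97/18 → (-3599/18, -1054/9)
  seg 8: up by d4 = 10/3 → (-3599/18, -1024/9)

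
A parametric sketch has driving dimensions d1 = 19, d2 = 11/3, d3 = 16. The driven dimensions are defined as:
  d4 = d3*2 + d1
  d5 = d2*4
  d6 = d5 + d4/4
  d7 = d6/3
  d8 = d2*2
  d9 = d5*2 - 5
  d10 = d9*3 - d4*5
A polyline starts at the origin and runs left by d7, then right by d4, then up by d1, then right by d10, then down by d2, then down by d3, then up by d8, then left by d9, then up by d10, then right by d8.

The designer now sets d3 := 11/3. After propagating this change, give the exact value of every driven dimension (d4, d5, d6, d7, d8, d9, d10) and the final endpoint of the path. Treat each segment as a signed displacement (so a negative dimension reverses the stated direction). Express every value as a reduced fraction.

d4 = 79/3
d5 = 44/3
d6 = 85/4
d7 = 85/12
d8 = 22/3
d9 = 73/3
d10 = -176/3
endpoint = (-677/12, -119/3)

Apply edit: d3 := 11/3
  d4 = d3*2 + d1 = 79/3
  d5 = d2*4 = 44/3
  d6 = d5 + d4/4 = 85/4
  d7 = d6/3 = 85/12
  d8 = d2*2 = 22/3
  d9 = d5*2 - 5 = 73/3
  d10 = d9*3 - d4*5 = -176/3
Walk from origin (0, 0):
  seg 1: left by d7 = 85/12 → (-85/12, 0)
  seg 2: right by d4 = 79/3 → (77/4, 0)
  seg 3: up by d1 = 19 → (77/4, 19)
  seg 4: right by d10 = -176/3 → (-473/12, 19)
  seg 5: down by d2 = 11/3 → (-473/12, 46/3)
  seg 6: down by d3 = 11/3 → (-473/12, 35/3)
  seg 7: up by d8 = 22/3 → (-473/12, 19)
  seg 8: left by d9 = 73/3 → (-255/4, 19)
  seg 9: up by d10 = -176/3 → (-255/4, -119/3)
  seg 10: right by d8 = 22/3 → (-677/12, -119/3)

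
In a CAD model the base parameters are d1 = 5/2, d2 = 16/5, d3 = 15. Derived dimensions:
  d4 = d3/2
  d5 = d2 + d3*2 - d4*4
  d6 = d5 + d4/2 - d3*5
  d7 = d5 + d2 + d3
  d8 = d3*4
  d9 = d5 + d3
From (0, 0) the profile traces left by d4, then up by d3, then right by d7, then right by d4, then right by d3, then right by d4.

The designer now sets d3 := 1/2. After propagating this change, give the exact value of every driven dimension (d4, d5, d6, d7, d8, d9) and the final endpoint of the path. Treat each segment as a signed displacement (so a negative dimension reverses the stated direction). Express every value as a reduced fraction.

d4 = 1/4
d5 = 16/5
d6 = 33/40
d7 = 69/10
d8 = 2
d9 = 37/10
endpoint = (153/20, 1/2)

Apply edit: d3 := 1/2
  d4 = d3/2 = 1/4
  d5 = d2 + d3*2 - d4*4 = 16/5
  d6 = d5 + d4/2 - d3*5 = 33/40
  d7 = d5 + d2 + d3 = 69/10
  d8 = d3*4 = 2
  d9 = d5 + d3 = 37/10
Walk from origin (0, 0):
  seg 1: left by d4 = 1/4 → (-1/4, 0)
  seg 2: up by d3 = 1/2 → (-1/4, 1/2)
  seg 3: right by d7 = 69/10 → (133/20, 1/2)
  seg 4: right by d4 = 1/4 → (69/10, 1/2)
  seg 5: right by d3 = 1/2 → (37/5, 1/2)
  seg 6: right by d4 = 1/4 → (153/20, 1/2)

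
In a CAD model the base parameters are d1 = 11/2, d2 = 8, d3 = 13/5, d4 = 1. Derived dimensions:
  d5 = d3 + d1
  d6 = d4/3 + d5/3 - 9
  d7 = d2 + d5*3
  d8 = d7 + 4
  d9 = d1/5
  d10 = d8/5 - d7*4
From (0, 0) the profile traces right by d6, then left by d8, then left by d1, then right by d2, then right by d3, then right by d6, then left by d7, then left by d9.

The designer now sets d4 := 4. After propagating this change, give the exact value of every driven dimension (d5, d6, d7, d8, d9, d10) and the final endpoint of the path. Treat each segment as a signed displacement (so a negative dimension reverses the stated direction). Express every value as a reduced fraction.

Apply edit: d4 := 4
  d5 = d3 + d1 = 81/10
  d6 = d4/3 + d5/3 - 9 = -149/30
  d7 = d2 + d5*3 = 323/10
  d8 = d7 + 4 = 363/10
  d9 = d1/5 = 11/10
  d10 = d8/5 - d7*4 = -6097/50
Walk from origin (0, 0):
  seg 1: right by d6 = -149/30 → (-149/30, 0)
  seg 2: left by d8 = 363/10 → (-619/15, 0)
  seg 3: left by d1 = 11/2 → (-1403/30, 0)
  seg 4: right by d2 = 8 → (-1163/30, 0)
  seg 5: right by d3 = 13/5 → (-217/6, 0)
  seg 6: right by d6 = -149/30 → (-617/15, 0)
  seg 7: left by d7 = 323/10 → (-2203/30, 0)
  seg 8: left by d9 = 11/10 → (-1118/15, 0)

d5 = 81/10
d6 = -149/30
d7 = 323/10
d8 = 363/10
d9 = 11/10
d10 = -6097/50
endpoint = (-1118/15, 0)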